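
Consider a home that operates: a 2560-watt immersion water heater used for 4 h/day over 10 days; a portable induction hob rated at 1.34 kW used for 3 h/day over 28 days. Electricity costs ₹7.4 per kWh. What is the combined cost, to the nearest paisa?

₹1590.70

immersion water heater: Runtime = 4 h/day × 10 days = 40 h
immersion water heater: 2.56 kW × 40 h = 102.4 kWh
portable induction hob: Runtime = 3 h/day × 28 days = 84 h
portable induction hob: 1.34 kW × 84 h = 112.56 kWh
Total energy = 214.96 kWh
Cost = 214.96 × ₹7.4 = ₹1590.70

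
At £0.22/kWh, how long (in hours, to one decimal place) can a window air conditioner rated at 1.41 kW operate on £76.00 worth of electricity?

245.0 h

Energy available = £76.00 ÷ £0.22/kWh = 345.4545 kWh
Hours = 345.4545 kWh ÷ 1.41 kW = 245.0 h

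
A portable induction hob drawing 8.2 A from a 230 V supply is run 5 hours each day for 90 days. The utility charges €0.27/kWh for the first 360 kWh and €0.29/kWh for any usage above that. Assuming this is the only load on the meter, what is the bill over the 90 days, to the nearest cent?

Power = 8.2 A × 230 V = 1886 W = 1.886 kW
Runtime = 5 h/day × 90 days = 450 h
Energy = 1.886 kW × 450 h = 848.7 kWh
Tier 1 (0–360 kWh): 360 × €0.27 = €97.2
Above 360 kWh: 488.7 × €0.29 = €141.723
Bill = €238.92

€238.92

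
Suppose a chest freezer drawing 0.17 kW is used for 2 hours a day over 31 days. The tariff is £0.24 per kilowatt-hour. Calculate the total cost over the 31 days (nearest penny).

£2.53

Runtime = 2 h/day × 31 days = 62 h
Energy = 0.17 kW × 62 h = 10.54 kWh
Cost = 10.54 kWh × £0.24/kWh = £2.53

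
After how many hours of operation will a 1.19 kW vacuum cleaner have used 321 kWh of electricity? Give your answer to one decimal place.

Hours = 321 kWh ÷ 1.19 kW = 269.7 h

269.7 h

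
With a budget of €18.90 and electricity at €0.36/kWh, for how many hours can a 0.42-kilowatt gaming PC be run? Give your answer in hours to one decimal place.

125.0 h

Energy available = €18.90 ÷ €0.36/kWh = 52.5 kWh
Hours = 52.5 kWh ÷ 0.42 kW = 125.0 h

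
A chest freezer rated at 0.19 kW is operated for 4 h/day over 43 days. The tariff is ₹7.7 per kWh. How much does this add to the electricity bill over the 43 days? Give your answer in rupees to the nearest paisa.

₹251.64

Runtime = 4 h/day × 43 days = 172 h
Energy = 0.19 kW × 172 h = 32.68 kWh
Cost = 32.68 kWh × ₹7.7/kWh = ₹251.64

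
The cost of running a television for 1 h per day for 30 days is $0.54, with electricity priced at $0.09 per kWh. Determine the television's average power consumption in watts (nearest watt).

200 W

Energy = $0.54 ÷ $0.09/kWh = 6 kWh
Runtime = 1 h/day × 30 days = 30 h
Power = 6 kWh ÷ 30 h = 0.2 kW = 200 W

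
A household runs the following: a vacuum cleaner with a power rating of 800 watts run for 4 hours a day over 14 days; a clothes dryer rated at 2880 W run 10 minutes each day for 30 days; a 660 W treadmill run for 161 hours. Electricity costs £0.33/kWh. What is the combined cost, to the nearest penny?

vacuum cleaner: Runtime = 4 h/day × 14 days = 56 h
vacuum cleaner: 0.8 kW × 56 h = 44.8 kWh
clothes dryer: Runtime = 10 min × 30 = 300 min = 5 h
clothes dryer: 2.88 kW × 5 h = 14.4 kWh
treadmill: 0.66 kW × 161 h = 106.26 kWh
Total energy = 165.46 kWh
Cost = 165.46 × £0.33 = £54.60

£54.60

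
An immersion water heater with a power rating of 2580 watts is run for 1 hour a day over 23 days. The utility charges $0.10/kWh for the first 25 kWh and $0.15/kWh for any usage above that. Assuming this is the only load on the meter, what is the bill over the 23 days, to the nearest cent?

$7.65

Runtime = 1 h/day × 23 days = 23 h
Energy = 2.58 kW × 23 h = 59.34 kWh
Tier 1 (0–25 kWh): 25 × $0.10 = $2.5
Above 25 kWh: 34.34 × $0.15 = $5.151
Bill = $7.65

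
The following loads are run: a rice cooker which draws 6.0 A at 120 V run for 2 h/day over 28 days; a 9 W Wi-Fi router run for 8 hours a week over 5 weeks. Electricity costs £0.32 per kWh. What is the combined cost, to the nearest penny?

rice cooker: Power = 6.0 A × 120 V = 720 W = 0.72 kW
rice cooker: Runtime = 2 h/day × 28 days = 56 h
rice cooker: 0.72 kW × 56 h = 40.32 kWh
Wi-Fi router: Runtime = 8 h/week × 5 weeks = 40 h
Wi-Fi router: 0.009 kW × 40 h = 0.36 kWh
Total energy = 40.68 kWh
Cost = 40.68 × £0.32 = £13.02

£13.02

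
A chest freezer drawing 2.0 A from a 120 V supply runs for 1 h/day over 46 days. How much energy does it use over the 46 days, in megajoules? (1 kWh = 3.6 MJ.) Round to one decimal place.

Power = 2.0 A × 120 V = 240 W = 0.24 kW
Runtime = 1 h/day × 46 days = 46 h
Energy = 0.24 kW × 46 h = 11.04 kWh
= 11.04 × 3.6 MJ = 39.7 MJ

39.7 MJ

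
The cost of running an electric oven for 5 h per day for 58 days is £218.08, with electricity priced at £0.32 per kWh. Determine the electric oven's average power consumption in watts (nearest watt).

2350 W

Energy = £218.08 ÷ £0.32/kWh = 681.5 kWh
Runtime = 5 h/day × 58 days = 290 h
Power = 681.5 kWh ÷ 290 h = 2.35 kW = 2350 W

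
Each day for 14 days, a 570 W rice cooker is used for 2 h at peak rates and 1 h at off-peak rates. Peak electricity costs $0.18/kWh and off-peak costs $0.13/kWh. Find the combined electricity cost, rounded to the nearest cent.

Peak energy = 0.57 kW × 2 h × 14 = 15.96 kWh
Off-peak energy = 0.57 kW × 1 h × 14 = 7.98 kWh
Cost = 15.96 × $0.18 + 7.98 × $0.13 = $2.8728 + $1.0374 = $3.91

$3.91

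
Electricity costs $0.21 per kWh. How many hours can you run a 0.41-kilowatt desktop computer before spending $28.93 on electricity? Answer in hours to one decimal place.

Energy available = $28.93 ÷ $0.21/kWh = 137.7619 kWh
Hours = 137.7619 kWh ÷ 0.41 kW = 336.0 h

336.0 h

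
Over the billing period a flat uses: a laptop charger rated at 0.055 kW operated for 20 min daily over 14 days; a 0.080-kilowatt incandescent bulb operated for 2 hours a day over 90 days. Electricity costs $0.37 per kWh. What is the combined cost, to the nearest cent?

laptop charger: Runtime = 20 min × 14 = 280 min = 4.666666… h
laptop charger: 0.055 kW × 4.666666… h = 0.256666… kWh
incandescent bulb: Runtime = 2 h/day × 90 days = 180 h
incandescent bulb: 0.08 kW × 180 h = 14.4 kWh
Total energy = 14.656666… kWh
Cost = 14.656666… × $0.37 = $5.42

$5.42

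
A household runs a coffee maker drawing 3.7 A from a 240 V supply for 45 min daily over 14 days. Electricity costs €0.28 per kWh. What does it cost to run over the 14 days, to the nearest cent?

€2.61

Power = 3.7 A × 240 V = 888 W = 0.888 kW
Runtime = 45 min × 14 = 630 min = 10.5 h
Energy = 0.888 kW × 10.5 h = 9.324 kWh
Cost = 9.324 kWh × €0.28/kWh = €2.61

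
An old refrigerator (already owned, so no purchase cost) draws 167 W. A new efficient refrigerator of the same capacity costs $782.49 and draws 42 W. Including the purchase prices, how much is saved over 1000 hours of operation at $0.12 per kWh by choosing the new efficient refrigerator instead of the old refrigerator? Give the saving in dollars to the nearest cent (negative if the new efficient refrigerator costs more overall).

old refrigerator: $0.00 + (167/1000) kW × 1000 h × $0.12 = $0.00 + $20.04 = $20.04
new efficient refrigerator: $782.49 + (42/1000) kW × 1000 h × $0.12 = $782.49 + $5.04 = $787.53
Saving = $20.04 − $787.53 = −$767.49

-$767.49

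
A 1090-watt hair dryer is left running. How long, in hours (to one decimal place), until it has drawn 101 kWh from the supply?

Hours = 101 kWh ÷ 1.09 kW = 92.7 h

92.7 h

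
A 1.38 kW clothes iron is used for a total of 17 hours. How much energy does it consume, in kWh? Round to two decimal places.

23.46 kWh

Energy = 1.38 kW × 17 h = 23.46 kWh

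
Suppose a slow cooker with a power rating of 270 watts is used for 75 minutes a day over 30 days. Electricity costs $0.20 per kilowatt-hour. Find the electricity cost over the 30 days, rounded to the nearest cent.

$2.03

Runtime = 75 min × 30 = 2250 min = 37.5 h
Energy = 0.27 kW × 37.5 h = 10.125 kWh
Cost = 10.125 kWh × $0.20/kWh = $2.03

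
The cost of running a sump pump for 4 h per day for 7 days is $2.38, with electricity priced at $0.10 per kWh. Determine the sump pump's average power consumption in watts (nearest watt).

850 W

Energy = $2.38 ÷ $0.10/kWh = 23.8 kWh
Runtime = 4 h/day × 7 days = 28 h
Power = 23.8 kWh ÷ 28 h = 0.85 kW = 850 W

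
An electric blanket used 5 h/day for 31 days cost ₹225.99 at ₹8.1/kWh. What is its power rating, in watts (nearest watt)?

180 W

Energy = ₹225.99 ÷ ₹8.1/kWh = 27.9 kWh
Runtime = 5 h/day × 31 days = 155 h
Power = 27.9 kWh ÷ 155 h = 0.18 kW = 180 W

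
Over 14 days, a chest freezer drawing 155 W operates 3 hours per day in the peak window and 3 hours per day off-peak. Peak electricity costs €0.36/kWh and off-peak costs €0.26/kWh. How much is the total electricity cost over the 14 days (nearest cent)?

€4.04

Peak energy = 0.155 kW × 3 h × 14 = 6.51 kWh
Off-peak energy = 0.155 kW × 3 h × 14 = 6.51 kWh
Cost = 6.51 × €0.36 + 6.51 × €0.26 = €2.3436 + €1.6926 = €4.04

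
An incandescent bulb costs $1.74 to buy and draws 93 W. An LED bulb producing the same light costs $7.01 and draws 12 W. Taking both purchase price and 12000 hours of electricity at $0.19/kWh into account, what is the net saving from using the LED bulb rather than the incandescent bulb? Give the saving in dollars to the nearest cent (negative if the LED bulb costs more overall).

$179.41

incandescent bulb: $1.74 + (93/1000) kW × 12000 h × $0.19 = $1.74 + $212.04 = $213.78
LED bulb: $7.01 + (12/1000) kW × 12000 h × $0.19 = $7.01 + $27.36 = $34.37
Saving = $213.78 − $34.37 = $179.41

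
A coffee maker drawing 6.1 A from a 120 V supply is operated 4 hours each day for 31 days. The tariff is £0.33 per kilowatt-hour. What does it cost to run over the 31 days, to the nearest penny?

£29.95

Power = 6.1 A × 120 V = 732 W = 0.732 kW
Runtime = 4 h/day × 31 days = 124 h
Energy = 0.732 kW × 124 h = 90.768 kWh
Cost = 90.768 kWh × £0.33/kWh = £29.95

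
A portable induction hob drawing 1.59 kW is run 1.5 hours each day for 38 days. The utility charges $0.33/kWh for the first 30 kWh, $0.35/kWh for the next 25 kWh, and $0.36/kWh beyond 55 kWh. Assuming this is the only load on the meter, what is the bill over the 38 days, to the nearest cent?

Runtime = 1.5 h/day × 38 days = 57 h
Energy = 1.59 kW × 57 h = 90.63 kWh
Tier 1 (0–30 kWh): 30 × $0.33 = $9.9
Tier 2 (30–55 kWh): 25 × $0.35 = $8.75
Above 55 kWh: 35.63 × $0.36 = $12.8268
Bill = $31.48

$31.48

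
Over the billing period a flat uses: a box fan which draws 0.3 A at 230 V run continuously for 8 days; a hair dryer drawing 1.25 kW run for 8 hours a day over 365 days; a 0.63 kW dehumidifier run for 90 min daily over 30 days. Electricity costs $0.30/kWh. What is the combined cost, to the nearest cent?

box fan: Power = 0.3 A × 230 V = 69 W = 0.069 kW
box fan: Runtime = 24 h × 8 = 192 h
box fan: 0.069 kW × 192 h = 13.248 kWh
hair dryer: Runtime = 8 h/day × 365 days = 2920 h
hair dryer: 1.25 kW × 2920 h = 3650 kWh
dehumidifier: Runtime = 90 min × 30 = 2700 min = 45 h
dehumidifier: 0.63 kW × 45 h = 28.35 kWh
Total energy = 3691.598 kWh
Cost = 3691.598 × $0.30 = $1107.48

$1107.48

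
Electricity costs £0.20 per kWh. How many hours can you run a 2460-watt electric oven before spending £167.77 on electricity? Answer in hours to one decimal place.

Energy available = £167.77 ÷ £0.20/kWh = 838.85 kWh
Hours = 838.85 kWh ÷ 2.46 kW = 341.0 h

341.0 h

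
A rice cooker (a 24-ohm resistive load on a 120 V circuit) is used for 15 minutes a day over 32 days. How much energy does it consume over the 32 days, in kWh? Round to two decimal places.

4.80 kWh

Power = V²/R = 120²/24 = 600 W = 0.6 kW
Runtime = 15 min × 32 = 480 min = 8 h
Energy = 0.6 kW × 8 h = 4.8 kWh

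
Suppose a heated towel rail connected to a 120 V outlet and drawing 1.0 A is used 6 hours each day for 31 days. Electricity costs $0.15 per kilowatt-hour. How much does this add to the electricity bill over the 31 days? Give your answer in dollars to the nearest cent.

$3.35

Power = 1.0 A × 120 V = 120 W = 0.12 kW
Runtime = 6 h/day × 31 days = 186 h
Energy = 0.12 kW × 186 h = 22.32 kWh
Cost = 22.32 kWh × $0.15/kWh = $3.35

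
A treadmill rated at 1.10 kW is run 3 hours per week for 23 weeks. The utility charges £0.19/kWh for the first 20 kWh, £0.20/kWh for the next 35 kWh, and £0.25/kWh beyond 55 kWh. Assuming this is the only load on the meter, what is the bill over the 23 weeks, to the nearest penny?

£16.03

Runtime = 3 h/week × 23 weeks = 69 h
Energy = 1.1 kW × 69 h = 75.9 kWh
Tier 1 (0–20 kWh): 20 × £0.19 = £3.8
Tier 2 (20–55 kWh): 35 × £0.20 = £7
Above 55 kWh: 20.9 × £0.25 = £5.225
Bill = £16.03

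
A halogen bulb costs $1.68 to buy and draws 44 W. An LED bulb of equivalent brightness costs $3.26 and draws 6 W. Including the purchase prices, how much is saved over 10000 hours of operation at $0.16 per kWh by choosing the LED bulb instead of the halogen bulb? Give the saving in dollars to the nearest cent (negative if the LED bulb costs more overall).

$59.22

halogen bulb: $1.68 + (44/1000) kW × 10000 h × $0.16 = $1.68 + $70.4 = $72.08
LED bulb: $3.26 + (6/1000) kW × 10000 h × $0.16 = $3.26 + $9.6 = $12.86
Saving = $72.08 − $12.86 = $59.22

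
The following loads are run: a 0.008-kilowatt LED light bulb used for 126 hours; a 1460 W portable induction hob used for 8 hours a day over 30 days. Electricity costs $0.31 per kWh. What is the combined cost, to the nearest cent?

$108.94

LED light bulb: 0.008 kW × 126 h = 1.008 kWh
portable induction hob: Runtime = 8 h/day × 30 days = 240 h
portable induction hob: 1.46 kW × 240 h = 350.4 kWh
Total energy = 351.408 kWh
Cost = 351.408 × $0.31 = $108.94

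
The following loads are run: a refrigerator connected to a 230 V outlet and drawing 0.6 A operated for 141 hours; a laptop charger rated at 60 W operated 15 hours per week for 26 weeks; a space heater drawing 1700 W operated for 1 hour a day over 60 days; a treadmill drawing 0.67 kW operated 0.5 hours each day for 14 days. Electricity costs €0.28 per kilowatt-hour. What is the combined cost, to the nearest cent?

refrigerator: Power = 0.6 A × 230 V = 138 W = 0.138 kW
refrigerator: 0.138 kW × 141 h = 19.458 kWh
laptop charger: Runtime = 15 h/week × 26 weeks = 390 h
laptop charger: 0.06 kW × 390 h = 23.4 kWh
space heater: Runtime = 1 h/day × 60 days = 60 h
space heater: 1.7 kW × 60 h = 102 kWh
treadmill: Runtime = 0.5 h/day × 14 days = 7 h
treadmill: 0.67 kW × 7 h = 4.69 kWh
Total energy = 149.548 kWh
Cost = 149.548 × €0.28 = €41.87

€41.87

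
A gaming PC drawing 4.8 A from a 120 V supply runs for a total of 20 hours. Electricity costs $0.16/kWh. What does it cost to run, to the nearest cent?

Power = 4.8 A × 120 V = 576 W = 0.576 kW
Energy = 0.576 kW × 20 h = 11.52 kWh
Cost = 11.52 kWh × $0.16/kWh = $1.84

$1.84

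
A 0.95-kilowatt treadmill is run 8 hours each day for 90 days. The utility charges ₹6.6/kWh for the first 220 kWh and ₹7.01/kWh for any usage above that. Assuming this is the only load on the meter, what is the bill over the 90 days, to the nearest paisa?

₹4704.64

Runtime = 8 h/day × 90 days = 720 h
Energy = 0.95 kW × 720 h = 684 kWh
Tier 1 (0–220 kWh): 220 × ₹6.6 = ₹1452
Above 220 kWh: 464 × ₹7.01 = ₹3252.64
Bill = ₹4704.64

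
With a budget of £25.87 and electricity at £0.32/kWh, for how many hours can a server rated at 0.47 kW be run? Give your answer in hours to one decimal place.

172.0 h

Energy available = £25.87 ÷ £0.32/kWh = 80.8438 kWh
Hours = 80.8438 kWh ÷ 0.47 kW = 172.0 h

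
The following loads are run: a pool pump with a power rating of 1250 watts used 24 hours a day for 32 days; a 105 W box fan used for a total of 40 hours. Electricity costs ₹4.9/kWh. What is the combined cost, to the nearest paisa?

pool pump: Runtime = 24 h × 32 = 768 h
pool pump: 1.25 kW × 768 h = 960 kWh
box fan: 0.105 kW × 40 h = 4.2 kWh
Total energy = 964.2 kWh
Cost = 964.2 × ₹4.9 = ₹4724.58

₹4724.58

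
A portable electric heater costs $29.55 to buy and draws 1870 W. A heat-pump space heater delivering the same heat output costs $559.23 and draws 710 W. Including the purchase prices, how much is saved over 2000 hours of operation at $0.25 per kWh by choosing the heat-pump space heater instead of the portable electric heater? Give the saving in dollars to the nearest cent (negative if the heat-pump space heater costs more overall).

$50.32

portable electric heater: $29.55 + (1870/1000) kW × 2000 h × $0.25 = $29.55 + $935 = $964.55
heat-pump space heater: $559.23 + (710/1000) kW × 2000 h × $0.25 = $559.23 + $355 = $914.23
Saving = $964.55 − $914.23 = $50.32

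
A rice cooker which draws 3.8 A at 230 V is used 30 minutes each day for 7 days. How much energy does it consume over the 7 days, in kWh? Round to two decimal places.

3.06 kWh

Power = 3.8 A × 230 V = 874 W = 0.874 kW
Runtime = 30 min × 7 = 210 min = 3.5 h
Energy = 0.874 kW × 3.5 h = 3.059 kWh ≈ 3.06 kWh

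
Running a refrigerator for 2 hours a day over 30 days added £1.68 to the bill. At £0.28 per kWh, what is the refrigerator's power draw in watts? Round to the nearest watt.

100 W

Energy = £1.68 ÷ £0.28/kWh = 6 kWh
Runtime = 2 h/day × 30 days = 60 h
Power = 6 kWh ÷ 60 h = 0.1 kW = 100 W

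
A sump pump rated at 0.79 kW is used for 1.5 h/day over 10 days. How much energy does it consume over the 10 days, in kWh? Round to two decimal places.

11.85 kWh

Runtime = 1.5 h/day × 10 days = 15 h
Energy = 0.79 kW × 15 h = 11.85 kWh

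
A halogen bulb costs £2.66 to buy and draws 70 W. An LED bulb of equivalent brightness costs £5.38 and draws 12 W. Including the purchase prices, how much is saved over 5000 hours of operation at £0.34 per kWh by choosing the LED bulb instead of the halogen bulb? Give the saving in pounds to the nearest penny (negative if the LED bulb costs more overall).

halogen bulb: £2.66 + (70/1000) kW × 5000 h × £0.34 = £2.66 + £119 = £121.66
LED bulb: £5.38 + (12/1000) kW × 5000 h × £0.34 = £5.38 + £20.4 = £25.78
Saving = £121.66 − £25.78 = £95.88

£95.88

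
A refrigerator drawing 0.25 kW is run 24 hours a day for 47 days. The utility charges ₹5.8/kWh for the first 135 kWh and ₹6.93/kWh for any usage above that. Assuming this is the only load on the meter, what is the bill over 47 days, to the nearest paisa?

Runtime = 24 h × 47 = 1128 h
Energy = 0.25 kW × 1128 h = 282 kWh
Tier 1 (0–135 kWh): 135 × ₹5.8 = ₹783
Above 135 kWh: 147 × ₹6.93 = ₹1018.71
Bill = ₹1801.71

₹1801.71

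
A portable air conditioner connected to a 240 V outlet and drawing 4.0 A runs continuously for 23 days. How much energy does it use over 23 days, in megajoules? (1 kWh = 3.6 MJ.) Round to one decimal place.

1907.7 MJ

Power = 4.0 A × 240 V = 960 W = 0.96 kW
Runtime = 24 h × 23 = 552 h
Energy = 0.96 kW × 552 h = 529.92 kWh
= 529.92 × 3.6 MJ = 1907.7 MJ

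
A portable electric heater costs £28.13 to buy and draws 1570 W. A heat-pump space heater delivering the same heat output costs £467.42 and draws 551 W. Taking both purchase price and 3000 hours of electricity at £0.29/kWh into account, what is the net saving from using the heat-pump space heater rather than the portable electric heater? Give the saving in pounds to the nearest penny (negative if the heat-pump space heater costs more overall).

portable electric heater: £28.13 + (1570/1000) kW × 3000 h × £0.29 = £28.13 + £1365.9 = £1394.03
heat-pump space heater: £467.42 + (551/1000) kW × 3000 h × £0.29 = £467.42 + £479.37 = £946.79
Saving = £1394.03 − £946.79 = £447.24

£447.24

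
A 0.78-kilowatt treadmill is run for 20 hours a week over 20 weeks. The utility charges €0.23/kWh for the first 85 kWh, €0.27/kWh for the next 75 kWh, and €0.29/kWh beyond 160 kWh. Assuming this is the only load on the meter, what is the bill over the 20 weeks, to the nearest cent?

Runtime = 20 h/week × 20 weeks = 400 h
Energy = 0.78 kW × 400 h = 312 kWh
Tier 1 (0–85 kWh): 85 × €0.23 = €19.55
Tier 2 (85–160 kWh): 75 × €0.27 = €20.25
Above 160 kWh: 152 × €0.29 = €44.08
Bill = €83.88

€83.88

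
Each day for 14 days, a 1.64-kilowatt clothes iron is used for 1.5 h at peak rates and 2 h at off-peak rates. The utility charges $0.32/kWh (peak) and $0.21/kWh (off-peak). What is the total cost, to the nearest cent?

$20.66

Peak energy = 1.64 kW × 1.5 h × 14 = 34.44 kWh
Off-peak energy = 1.64 kW × 2 h × 14 = 45.92 kWh
Cost = 34.44 × $0.32 + 45.92 × $0.21 = $11.0208 + $9.6432 = $20.66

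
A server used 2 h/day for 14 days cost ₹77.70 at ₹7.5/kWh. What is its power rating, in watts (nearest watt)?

370 W

Energy = ₹77.70 ÷ ₹7.5/kWh = 10.36 kWh
Runtime = 2 h/day × 14 days = 28 h
Power = 10.36 kWh ÷ 28 h = 0.37 kW = 370 W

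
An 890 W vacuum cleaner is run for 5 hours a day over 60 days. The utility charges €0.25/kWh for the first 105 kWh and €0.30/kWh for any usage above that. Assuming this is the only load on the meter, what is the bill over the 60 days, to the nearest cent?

Runtime = 5 h/day × 60 days = 300 h
Energy = 0.89 kW × 300 h = 267 kWh
Tier 1 (0–105 kWh): 105 × €0.25 = €26.25
Above 105 kWh: 162 × €0.30 = €48.6
Bill = €74.85

€74.85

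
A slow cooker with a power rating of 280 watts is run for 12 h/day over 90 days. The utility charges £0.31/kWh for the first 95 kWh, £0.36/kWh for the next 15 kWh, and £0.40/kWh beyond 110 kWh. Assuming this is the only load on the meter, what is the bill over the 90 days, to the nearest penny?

£111.81

Runtime = 12 h/day × 90 days = 1080 h
Energy = 0.28 kW × 1080 h = 302.4 kWh
Tier 1 (0–95 kWh): 95 × £0.31 = £29.45
Tier 2 (95–110 kWh): 15 × £0.36 = £5.4
Above 110 kWh: 192.4 × £0.40 = £76.96
Bill = £111.81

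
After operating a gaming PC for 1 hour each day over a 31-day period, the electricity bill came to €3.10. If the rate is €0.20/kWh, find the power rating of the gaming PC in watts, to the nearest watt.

Energy = €3.10 ÷ €0.20/kWh = 15.5 kWh
Runtime = 1 h/day × 31 days = 31 h
Power = 15.5 kWh ÷ 31 h = 0.5 kW = 500 W

500 W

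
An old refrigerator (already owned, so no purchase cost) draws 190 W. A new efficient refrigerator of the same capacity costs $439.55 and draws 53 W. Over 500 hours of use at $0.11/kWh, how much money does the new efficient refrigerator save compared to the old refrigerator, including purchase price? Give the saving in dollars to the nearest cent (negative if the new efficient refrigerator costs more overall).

old refrigerator: $0.00 + (190/1000) kW × 500 h × $0.11 = $0.00 + $10.45 = $10.45
new efficient refrigerator: $439.55 + (53/1000) kW × 500 h × $0.11 = $439.55 + $2.915 = $442.465
Saving = $10.45 − $442.465 = −$432.015 → -$432.02

-$432.02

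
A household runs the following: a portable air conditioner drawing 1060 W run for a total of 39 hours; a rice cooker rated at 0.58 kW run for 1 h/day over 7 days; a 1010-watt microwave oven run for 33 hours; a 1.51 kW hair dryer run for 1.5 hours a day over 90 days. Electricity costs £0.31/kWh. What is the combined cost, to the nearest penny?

£87.60

portable air conditioner: 1.06 kW × 39 h = 41.34 kWh
rice cooker: Runtime = 1 h/day × 7 days = 7 h
rice cooker: 0.58 kW × 7 h = 4.06 kWh
microwave oven: 1.01 kW × 33 h = 33.33 kWh
hair dryer: Runtime = 1.5 h/day × 90 days = 135 h
hair dryer: 1.51 kW × 135 h = 203.85 kWh
Total energy = 282.58 kWh
Cost = 282.58 × £0.31 = £87.60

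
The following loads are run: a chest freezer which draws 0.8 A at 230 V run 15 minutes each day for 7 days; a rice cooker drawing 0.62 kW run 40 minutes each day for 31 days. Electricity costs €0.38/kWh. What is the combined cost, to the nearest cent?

chest freezer: Power = 0.8 A × 230 V = 184 W = 0.184 kW
chest freezer: Runtime = 15 min × 7 = 105 min = 1.75 h
chest freezer: 0.184 kW × 1.75 h = 0.322 kWh
rice cooker: Runtime = 40 min × 31 = 1240 min = 20.666666… h
rice cooker: 0.62 kW × 20.666666… h = 12.813333… kWh
Total energy = 13.135333… kWh
Cost = 13.135333… × €0.38 = €4.99

€4.99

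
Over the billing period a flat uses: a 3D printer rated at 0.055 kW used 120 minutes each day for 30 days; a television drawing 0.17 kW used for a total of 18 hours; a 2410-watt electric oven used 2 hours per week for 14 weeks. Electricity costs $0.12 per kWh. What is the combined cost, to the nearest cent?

$8.86

3D printer: Runtime = 120 min × 30 = 3600 min = 60 h
3D printer: 0.055 kW × 60 h = 3.3 kWh
television: 0.17 kW × 18 h = 3.06 kWh
electric oven: Runtime = 2 h/week × 14 weeks = 28 h
electric oven: 2.41 kW × 28 h = 67.48 kWh
Total energy = 73.84 kWh
Cost = 73.84 × $0.12 = $8.86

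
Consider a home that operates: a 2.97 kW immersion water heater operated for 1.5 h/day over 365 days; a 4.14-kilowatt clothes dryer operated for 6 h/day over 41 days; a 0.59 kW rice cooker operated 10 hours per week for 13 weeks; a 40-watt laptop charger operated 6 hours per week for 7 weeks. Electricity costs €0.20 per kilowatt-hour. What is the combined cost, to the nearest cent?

€544.58

immersion water heater: Runtime = 1.5 h/day × 365 days = 547.5 h
immersion water heater: 2.97 kW × 547.5 h = 1626.075 kWh
clothes dryer: Runtime = 6 h/day × 41 days = 246 h
clothes dryer: 4.14 kW × 246 h = 1018.44 kWh
rice cooker: Runtime = 10 h/week × 13 weeks = 130 h
rice cooker: 0.59 kW × 130 h = 76.7 kWh
laptop charger: Runtime = 6 h/week × 7 weeks = 42 h
laptop charger: 0.04 kW × 42 h = 1.68 kWh
Total energy = 2722.895 kWh
Cost = 2722.895 × €0.20 = €544.58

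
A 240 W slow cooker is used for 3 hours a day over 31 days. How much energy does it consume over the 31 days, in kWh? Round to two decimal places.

22.32 kWh

Runtime = 3 h/day × 31 days = 93 h
Energy = 0.24 kW × 93 h = 22.32 kWh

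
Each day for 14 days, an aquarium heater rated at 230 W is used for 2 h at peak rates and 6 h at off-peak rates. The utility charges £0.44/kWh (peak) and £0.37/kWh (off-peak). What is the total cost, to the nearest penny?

Peak energy = 0.23 kW × 2 h × 14 = 6.44 kWh
Off-peak energy = 0.23 kW × 6 h × 14 = 19.32 kWh
Cost = 6.44 × £0.44 + 19.32 × £0.37 = £2.8336 + £7.1484 = £9.98

£9.98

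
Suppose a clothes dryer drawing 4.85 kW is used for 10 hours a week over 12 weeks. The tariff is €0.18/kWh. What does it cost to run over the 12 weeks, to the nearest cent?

€104.76

Runtime = 10 h/week × 12 weeks = 120 h
Energy = 4.85 kW × 120 h = 582 kWh
Cost = 582 kWh × €0.18/kWh = €104.76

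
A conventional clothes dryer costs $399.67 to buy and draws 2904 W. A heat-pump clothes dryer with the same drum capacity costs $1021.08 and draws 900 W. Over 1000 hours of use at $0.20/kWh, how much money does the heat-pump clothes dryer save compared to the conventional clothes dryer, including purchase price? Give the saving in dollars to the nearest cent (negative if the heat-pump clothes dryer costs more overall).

conventional clothes dryer: $399.67 + (2904/1000) kW × 1000 h × $0.20 = $399.67 + $580.8 = $980.47
heat-pump clothes dryer: $1021.08 + (900/1000) kW × 1000 h × $0.20 = $1021.08 + $180 = $1201.08
Saving = $980.47 − $1201.08 = −$220.61

-$220.61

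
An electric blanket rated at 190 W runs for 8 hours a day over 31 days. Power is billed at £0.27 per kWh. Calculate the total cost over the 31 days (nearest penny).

£12.72

Runtime = 8 h/day × 31 days = 248 h
Energy = 0.19 kW × 248 h = 47.12 kWh
Cost = 47.12 kWh × £0.27/kWh = £12.72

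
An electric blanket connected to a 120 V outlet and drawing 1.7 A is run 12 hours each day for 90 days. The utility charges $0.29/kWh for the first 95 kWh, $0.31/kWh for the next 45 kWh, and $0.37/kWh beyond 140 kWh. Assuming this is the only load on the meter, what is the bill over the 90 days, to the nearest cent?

Power = 1.7 A × 120 V = 204 W = 0.204 kW
Runtime = 12 h/day × 90 days = 1080 h
Energy = 0.204 kW × 1080 h = 220.32 kWh
Tier 1 (0–95 kWh): 95 × $0.29 = $27.55
Tier 2 (95–140 kWh): 45 × $0.31 = $13.95
Above 140 kWh: 80.32 × $0.37 = $29.7184
Bill = $71.22

$71.22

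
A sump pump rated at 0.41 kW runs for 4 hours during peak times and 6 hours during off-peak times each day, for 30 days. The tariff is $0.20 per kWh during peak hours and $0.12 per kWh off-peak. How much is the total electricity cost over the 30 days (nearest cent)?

$18.70

Peak energy = 0.41 kW × 4 h × 30 = 49.2 kWh
Off-peak energy = 0.41 kW × 6 h × 30 = 73.8 kWh
Cost = 49.2 × $0.20 + 73.8 × $0.12 = $9.84 + $8.856 = $18.70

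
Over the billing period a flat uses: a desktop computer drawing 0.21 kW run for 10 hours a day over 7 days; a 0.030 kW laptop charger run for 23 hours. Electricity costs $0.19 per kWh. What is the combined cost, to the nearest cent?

desktop computer: Runtime = 10 h/day × 7 days = 70 h
desktop computer: 0.21 kW × 70 h = 14.7 kWh
laptop charger: 0.03 kW × 23 h = 0.69 kWh
Total energy = 15.39 kWh
Cost = 15.39 × $0.19 = $2.92

$2.92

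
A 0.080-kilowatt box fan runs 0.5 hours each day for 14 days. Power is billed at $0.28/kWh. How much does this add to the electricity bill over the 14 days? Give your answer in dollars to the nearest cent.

Runtime = 0.5 h/day × 14 days = 7 h
Energy = 0.08 kW × 7 h = 0.56 kWh
Cost = 0.56 kWh × $0.28/kWh = $0.16

$0.16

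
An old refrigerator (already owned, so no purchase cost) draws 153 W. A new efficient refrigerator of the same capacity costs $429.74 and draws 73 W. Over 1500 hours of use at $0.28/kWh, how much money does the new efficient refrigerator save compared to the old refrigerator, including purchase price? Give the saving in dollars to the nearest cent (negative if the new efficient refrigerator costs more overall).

-$396.14

old refrigerator: $0.00 + (153/1000) kW × 1500 h × $0.28 = $0.00 + $64.26 = $64.26
new efficient refrigerator: $429.74 + (73/1000) kW × 1500 h × $0.28 = $429.74 + $30.66 = $460.4
Saving = $64.26 − $460.4 = −$396.14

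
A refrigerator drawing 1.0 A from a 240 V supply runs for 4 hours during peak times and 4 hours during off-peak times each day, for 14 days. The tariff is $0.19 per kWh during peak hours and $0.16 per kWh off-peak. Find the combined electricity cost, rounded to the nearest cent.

Power = 1.0 A × 240 V = 240 W = 0.24 kW
Peak energy = 0.24 kW × 4 h × 14 = 13.44 kWh
Off-peak energy = 0.24 kW × 4 h × 14 = 13.44 kWh
Cost = 13.44 × $0.19 + 13.44 × $0.16 = $2.5536 + $2.1504 = $4.70

$4.70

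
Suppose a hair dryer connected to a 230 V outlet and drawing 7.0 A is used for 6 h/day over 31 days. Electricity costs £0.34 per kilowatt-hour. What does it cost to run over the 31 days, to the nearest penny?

£101.82

Power = 7.0 A × 230 V = 1610 W = 1.61 kW
Runtime = 6 h/day × 31 days = 186 h
Energy = 1.61 kW × 186 h = 299.46 kWh
Cost = 299.46 kWh × £0.34/kWh = £101.82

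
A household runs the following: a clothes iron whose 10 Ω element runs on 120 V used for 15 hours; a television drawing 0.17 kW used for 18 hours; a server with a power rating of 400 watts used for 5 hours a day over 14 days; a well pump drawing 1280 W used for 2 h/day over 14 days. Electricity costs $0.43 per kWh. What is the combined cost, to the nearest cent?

$38.06

clothes iron: Power = V²/R = 120²/10 = 1440 W = 1.44 kW
clothes iron: 1.44 kW × 15 h = 21.6 kWh
television: 0.17 kW × 18 h = 3.06 kWh
server: Runtime = 5 h/day × 14 days = 70 h
server: 0.4 kW × 70 h = 28 kWh
well pump: Runtime = 2 h/day × 14 days = 28 h
well pump: 1.28 kW × 28 h = 35.84 kWh
Total energy = 88.5 kWh
Cost = 88.5 × $0.43 = $38.06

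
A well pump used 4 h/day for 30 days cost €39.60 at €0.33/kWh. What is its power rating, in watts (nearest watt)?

1000 W

Energy = €39.60 ÷ €0.33/kWh = 120 kWh
Runtime = 4 h/day × 30 days = 120 h
Power = 120 kWh ÷ 120 h = 1 kW = 1000 W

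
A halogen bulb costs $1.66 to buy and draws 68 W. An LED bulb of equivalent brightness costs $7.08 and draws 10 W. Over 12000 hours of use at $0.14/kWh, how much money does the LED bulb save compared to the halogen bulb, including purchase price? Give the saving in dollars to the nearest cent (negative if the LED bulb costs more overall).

$92.02

halogen bulb: $1.66 + (68/1000) kW × 12000 h × $0.14 = $1.66 + $114.24 = $115.9
LED bulb: $7.08 + (10/1000) kW × 12000 h × $0.14 = $7.08 + $16.8 = $23.88
Saving = $115.9 − $23.88 = $92.02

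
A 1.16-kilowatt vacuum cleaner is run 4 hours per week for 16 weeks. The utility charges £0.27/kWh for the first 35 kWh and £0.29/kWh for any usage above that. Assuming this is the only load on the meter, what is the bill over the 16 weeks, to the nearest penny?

Runtime = 4 h/week × 16 weeks = 64 h
Energy = 1.16 kW × 64 h = 74.24 kWh
Tier 1 (0–35 kWh): 35 × £0.27 = £9.45
Above 35 kWh: 39.24 × £0.29 = £11.3796
Bill = £20.83

£20.83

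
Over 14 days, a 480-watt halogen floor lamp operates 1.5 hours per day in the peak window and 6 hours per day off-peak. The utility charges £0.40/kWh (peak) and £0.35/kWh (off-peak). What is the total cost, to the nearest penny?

£18.14

Peak energy = 0.48 kW × 1.5 h × 14 = 10.08 kWh
Off-peak energy = 0.48 kW × 6 h × 14 = 40.32 kWh
Cost = 10.08 × £0.40 + 40.32 × £0.35 = £4.032 + £14.112 = £18.14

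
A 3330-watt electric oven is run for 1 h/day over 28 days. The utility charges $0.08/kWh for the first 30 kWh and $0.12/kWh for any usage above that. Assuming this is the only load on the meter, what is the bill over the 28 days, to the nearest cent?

$9.99

Runtime = 1 h/day × 28 days = 28 h
Energy = 3.33 kW × 28 h = 93.24 kWh
Tier 1 (0–30 kWh): 30 × $0.08 = $2.4
Above 30 kWh: 63.24 × $0.12 = $7.5888
Bill = $9.99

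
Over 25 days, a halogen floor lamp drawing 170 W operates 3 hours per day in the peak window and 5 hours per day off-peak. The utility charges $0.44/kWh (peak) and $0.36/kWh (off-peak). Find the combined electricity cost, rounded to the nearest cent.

$13.26

Peak energy = 0.17 kW × 3 h × 25 = 12.75 kWh
Off-peak energy = 0.17 kW × 5 h × 25 = 21.25 kWh
Cost = 12.75 × $0.44 + 21.25 × $0.36 = $5.61 + $7.65 = $13.26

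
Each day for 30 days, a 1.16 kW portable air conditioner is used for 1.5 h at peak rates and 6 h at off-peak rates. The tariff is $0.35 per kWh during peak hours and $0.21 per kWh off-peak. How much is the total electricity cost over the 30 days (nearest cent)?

Peak energy = 1.16 kW × 1.5 h × 30 = 52.2 kWh
Off-peak energy = 1.16 kW × 6 h × 30 = 208.8 kWh
Cost = 52.2 × $0.35 + 208.8 × $0.21 = $18.27 + $43.848 = $62.12

$62.12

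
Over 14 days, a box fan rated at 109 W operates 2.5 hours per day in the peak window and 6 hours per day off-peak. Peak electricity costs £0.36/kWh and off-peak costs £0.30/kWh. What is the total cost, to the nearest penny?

£4.12

Peak energy = 0.109 kW × 2.5 h × 14 = 3.815 kWh
Off-peak energy = 0.109 kW × 6 h × 14 = 9.156 kWh
Cost = 3.815 × £0.36 + 9.156 × £0.30 = £1.3734 + £2.7468 = £4.12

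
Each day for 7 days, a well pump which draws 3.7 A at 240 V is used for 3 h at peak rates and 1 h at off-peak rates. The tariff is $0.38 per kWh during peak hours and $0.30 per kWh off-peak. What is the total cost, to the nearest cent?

Power = 3.7 A × 240 V = 888 W = 0.888 kW
Peak energy = 0.888 kW × 3 h × 7 = 18.648 kWh
Off-peak energy = 0.888 kW × 1 h × 7 = 6.216 kWh
Cost = 18.648 × $0.38 + 6.216 × $0.30 = $7.08624 + $1.8648 = $8.95

$8.95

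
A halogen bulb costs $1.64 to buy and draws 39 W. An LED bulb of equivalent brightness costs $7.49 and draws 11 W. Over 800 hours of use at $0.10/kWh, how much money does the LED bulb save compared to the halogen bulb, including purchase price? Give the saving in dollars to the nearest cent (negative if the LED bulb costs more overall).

-$3.61

halogen bulb: $1.64 + (39/1000) kW × 800 h × $0.10 = $1.64 + $3.12 = $4.76
LED bulb: $7.49 + (11/1000) kW × 800 h × $0.10 = $7.49 + $0.88 = $8.37
Saving = $4.76 − $8.37 = −$3.61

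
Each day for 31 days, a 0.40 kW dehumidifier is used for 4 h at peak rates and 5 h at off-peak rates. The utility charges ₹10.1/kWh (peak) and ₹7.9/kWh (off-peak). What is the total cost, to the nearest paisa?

₹990.76

Peak energy = 0.4 kW × 4 h × 31 = 49.6 kWh
Off-peak energy = 0.4 kW × 5 h × 31 = 62 kWh
Cost = 49.6 × ₹10.1 + 62 × ₹7.9 = ₹500.96 + ₹489.8 = ₹990.76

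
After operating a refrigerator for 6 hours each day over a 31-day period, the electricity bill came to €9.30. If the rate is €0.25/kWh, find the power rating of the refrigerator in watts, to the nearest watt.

200 W

Energy = €9.30 ÷ €0.25/kWh = 37.2 kWh
Runtime = 6 h/day × 31 days = 186 h
Power = 37.2 kWh ÷ 186 h = 0.2 kW = 200 W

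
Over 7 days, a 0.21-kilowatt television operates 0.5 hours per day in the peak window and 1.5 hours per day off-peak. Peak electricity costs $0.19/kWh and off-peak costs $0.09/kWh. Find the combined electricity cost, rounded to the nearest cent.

$0.34

Peak energy = 0.21 kW × 0.5 h × 7 = 0.735 kWh
Off-peak energy = 0.21 kW × 1.5 h × 7 = 2.205 kWh
Cost = 0.735 × $0.19 + 2.205 × $0.09 = $0.13965 + $0.19845 = $0.34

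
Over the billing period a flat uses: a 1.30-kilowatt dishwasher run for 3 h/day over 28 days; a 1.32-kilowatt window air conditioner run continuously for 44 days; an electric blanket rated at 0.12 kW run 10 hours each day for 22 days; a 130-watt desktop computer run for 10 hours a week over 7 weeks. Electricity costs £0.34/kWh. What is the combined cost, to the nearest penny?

dishwasher: Runtime = 3 h/day × 28 days = 84 h
dishwasher: 1.3 kW × 84 h = 109.2 kWh
window air conditioner: Runtime = 24 h × 44 = 1056 h
window air conditioner: 1.32 kW × 1056 h = 1393.92 kWh
electric blanket: Runtime = 10 h/day × 22 days = 220 h
electric blanket: 0.12 kW × 220 h = 26.4 kWh
desktop computer: Runtime = 10 h/week × 7 weeks = 70 h
desktop computer: 0.13 kW × 70 h = 9.1 kWh
Total energy = 1538.62 kWh
Cost = 1538.62 × £0.34 = £523.13

£523.13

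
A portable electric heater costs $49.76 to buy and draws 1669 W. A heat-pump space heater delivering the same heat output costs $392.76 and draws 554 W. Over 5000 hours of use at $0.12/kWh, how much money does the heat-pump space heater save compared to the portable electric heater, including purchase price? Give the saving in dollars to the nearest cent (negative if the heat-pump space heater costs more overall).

portable electric heater: $49.76 + (1669/1000) kW × 5000 h × $0.12 = $49.76 + $1001.4 = $1051.16
heat-pump space heater: $392.76 + (554/1000) kW × 5000 h × $0.12 = $392.76 + $332.4 = $725.16
Saving = $1051.16 − $725.16 = $326

$326.00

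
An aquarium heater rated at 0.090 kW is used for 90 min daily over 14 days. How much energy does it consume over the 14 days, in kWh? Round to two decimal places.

1.89 kWh

Runtime = 90 min × 14 = 1260 min = 21 h
Energy = 0.09 kW × 21 h = 1.89 kWh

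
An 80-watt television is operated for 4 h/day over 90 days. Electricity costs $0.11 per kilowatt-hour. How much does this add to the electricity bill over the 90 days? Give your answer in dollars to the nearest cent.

Runtime = 4 h/day × 90 days = 360 h
Energy = 0.08 kW × 360 h = 28.8 kWh
Cost = 28.8 kWh × $0.11/kWh = $3.17

$3.17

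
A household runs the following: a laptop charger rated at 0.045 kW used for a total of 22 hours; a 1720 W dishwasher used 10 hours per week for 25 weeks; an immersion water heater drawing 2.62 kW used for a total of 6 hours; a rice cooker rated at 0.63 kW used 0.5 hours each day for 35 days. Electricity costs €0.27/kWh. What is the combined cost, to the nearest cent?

€123.59

laptop charger: 0.045 kW × 22 h = 0.99 kWh
dishwasher: Runtime = 10 h/week × 25 weeks = 250 h
dishwasher: 1.72 kW × 250 h = 430 kWh
immersion water heater: 2.62 kW × 6 h = 15.72 kWh
rice cooker: Runtime = 0.5 h/day × 35 days = 17.5 h
rice cooker: 0.63 kW × 17.5 h = 11.025 kWh
Total energy = 457.735 kWh
Cost = 457.735 × €0.27 = €123.59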